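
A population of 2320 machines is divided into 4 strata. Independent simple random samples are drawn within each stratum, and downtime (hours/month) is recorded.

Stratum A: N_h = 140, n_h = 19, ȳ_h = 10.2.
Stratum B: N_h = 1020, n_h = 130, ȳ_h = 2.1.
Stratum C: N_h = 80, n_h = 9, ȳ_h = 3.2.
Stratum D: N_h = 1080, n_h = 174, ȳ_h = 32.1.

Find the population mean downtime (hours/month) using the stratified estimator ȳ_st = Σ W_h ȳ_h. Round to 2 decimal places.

N = Σ N_h = 2320. Stratum weights W_h = N_h/N.
ȳ_st = (140·10.2 + 1020·2.1 + 80·3.2 + 1080·32.1) / 2320 = 16.5922

ȳ_st ≈ 16.59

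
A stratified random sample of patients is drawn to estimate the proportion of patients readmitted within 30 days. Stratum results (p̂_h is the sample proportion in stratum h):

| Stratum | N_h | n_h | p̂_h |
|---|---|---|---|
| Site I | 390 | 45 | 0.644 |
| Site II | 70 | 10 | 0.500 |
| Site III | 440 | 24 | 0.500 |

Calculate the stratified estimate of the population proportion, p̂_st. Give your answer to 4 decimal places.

p̂_st ≈ 0.5624

N = 900; stratum weights W_h = N_h/N.
p̂_st = Σ W_h p̂_h = (390·0.644 + 70·0.500 + 440·0.500)/900 = 0.56240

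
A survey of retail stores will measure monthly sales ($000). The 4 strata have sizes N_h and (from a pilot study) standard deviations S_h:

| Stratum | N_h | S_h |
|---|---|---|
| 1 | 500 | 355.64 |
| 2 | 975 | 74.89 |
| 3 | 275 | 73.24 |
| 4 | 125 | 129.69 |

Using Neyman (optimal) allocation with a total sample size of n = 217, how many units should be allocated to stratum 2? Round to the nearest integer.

Neyman allocation: n_h = n · N_h S_h / Σ N_i S_i, with n = 217.
  stratum 1: N_h·S_h = 500·355.64 = 177820.00
  stratum 2: N_h·S_h = 975·74.89 = 73017.75
  stratum 3: N_h·S_h = 275·73.24 = 20141.00
  stratum 4: N_h·S_h = 125·129.69 = 16211.25
Σ N_h S_h = 287190.00
n for stratum 2 = 217·73017.75/287190.00 = 55.172 → 55

55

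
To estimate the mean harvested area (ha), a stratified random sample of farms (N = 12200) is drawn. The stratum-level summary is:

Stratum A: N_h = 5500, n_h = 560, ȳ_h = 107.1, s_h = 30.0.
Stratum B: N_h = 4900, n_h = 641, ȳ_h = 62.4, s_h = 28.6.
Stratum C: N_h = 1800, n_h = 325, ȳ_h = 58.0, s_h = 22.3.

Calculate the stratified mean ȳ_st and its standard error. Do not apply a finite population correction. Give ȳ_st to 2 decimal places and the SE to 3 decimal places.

ȳ_st ≈ 81.90, SE ≈ 0.752

ȳ_st = Σ W_h ȳ_h = (5500·107.1 + 4900·62.4 + 1800·58.0)/12200 = 81.90246
V̂(ȳ_st) = Σ W_h² s_h²/n_h, with W_h = N_h/N and N = 12200:
  stratum A: (5500/12200)²·30.0²/560 = 0.326633
  stratum B: (4900/12200)²·28.6²/641 = 0.205848
  stratum C: (1800/12200)²·22.3²/325 = 0.0333082
V̂(ȳ_st) = 0.565789
SE(ȳ_st) = √0.565789 = 0.75219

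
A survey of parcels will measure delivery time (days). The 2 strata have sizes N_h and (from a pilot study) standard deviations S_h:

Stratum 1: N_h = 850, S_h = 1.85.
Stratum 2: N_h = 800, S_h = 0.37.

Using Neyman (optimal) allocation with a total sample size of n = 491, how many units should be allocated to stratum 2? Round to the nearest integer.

78

Neyman allocation: n_h = n · N_h S_h / Σ N_i S_i, with n = 491.
  stratum 1: N_h·S_h = 850·1.85 = 1572.50
  stratum 2: N_h·S_h = 800·0.37 = 296.00
Σ N_h S_h = 1868.50
n for stratum 2 = 491·296.00/1868.50 = 77.782 → 78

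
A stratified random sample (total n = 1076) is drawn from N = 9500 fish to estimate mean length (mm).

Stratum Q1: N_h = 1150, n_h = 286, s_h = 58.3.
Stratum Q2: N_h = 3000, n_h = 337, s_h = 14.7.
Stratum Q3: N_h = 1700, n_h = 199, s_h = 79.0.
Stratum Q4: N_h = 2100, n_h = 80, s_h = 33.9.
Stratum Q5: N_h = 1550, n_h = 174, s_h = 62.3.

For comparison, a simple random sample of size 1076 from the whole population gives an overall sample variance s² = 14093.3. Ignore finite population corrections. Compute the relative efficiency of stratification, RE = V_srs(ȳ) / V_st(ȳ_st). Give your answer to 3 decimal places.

RE ≈ 5.160

V̂(ȳ_st) = Σ W_h² s_h²/n_h, with W_h = N_h/N and N = 9500:
  stratum Q1: (1150/9500)²·58.3²/286 = 0.174148
  stratum Q2: (3000/9500)²·14.7²/337 = 0.063944
  stratum Q3: (1700/9500)²·79.0²/199 = 1.00427
  stratum Q4: (2100/9500)²·33.9²/80 = 0.701941
  stratum Q5: (1550/9500)²·62.3²/174 = 0.593804
V_st = 2.53811
V_srs = s²/n = 14093.3/1076 = 13.0979
Relative efficiency = V_srs / V_st = 13.0979/2.53811 = 5.1605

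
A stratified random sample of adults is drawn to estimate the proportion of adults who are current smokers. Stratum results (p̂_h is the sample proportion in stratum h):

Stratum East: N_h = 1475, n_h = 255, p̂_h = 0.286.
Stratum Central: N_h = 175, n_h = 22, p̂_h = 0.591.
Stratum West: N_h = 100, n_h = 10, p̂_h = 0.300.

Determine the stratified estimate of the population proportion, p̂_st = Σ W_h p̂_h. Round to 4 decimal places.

p̂_st ≈ 0.3173

N = 1750; stratum weights W_h = N_h/N.
p̂_st = Σ W_h p̂_h = (1475·0.286 + 175·0.591 + 100·0.300)/1750 = 0.31730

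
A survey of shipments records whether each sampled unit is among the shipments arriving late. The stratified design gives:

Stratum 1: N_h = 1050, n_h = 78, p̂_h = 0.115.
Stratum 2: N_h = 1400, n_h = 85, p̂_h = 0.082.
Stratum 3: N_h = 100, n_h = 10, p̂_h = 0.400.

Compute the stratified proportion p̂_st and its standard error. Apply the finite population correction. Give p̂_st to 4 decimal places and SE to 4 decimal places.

p̂_st ≈ 0.1081, SE ≈ 0.0223

N = 2550; stratum weights W_h = N_h/N.
p̂_st = Σ W_h p̂_h = (1050·0.115 + 1400·0.082 + 100·0.400)/2550 = 0.10806
V̂(p̂_st) = Σ W_h² (1 − n_h/N_h) p̂_h(1−p̂_h)/(n_h−1):
  stratum 1: (1050/2550)²·(1 − 78/1050)·0.115·0.885/77 = 0.000207456
  stratum 2: (1400/2550)²·(1 − 85/1400)·0.082·0.918/84 = 0.000253718
  stratum 3: (100/2550)²·(1 − 10/100)·0.400·0.600/9 = 3.69089e-05
V̂(p̂_st) = 0.000498082; SE = √V̂ = 0.0223178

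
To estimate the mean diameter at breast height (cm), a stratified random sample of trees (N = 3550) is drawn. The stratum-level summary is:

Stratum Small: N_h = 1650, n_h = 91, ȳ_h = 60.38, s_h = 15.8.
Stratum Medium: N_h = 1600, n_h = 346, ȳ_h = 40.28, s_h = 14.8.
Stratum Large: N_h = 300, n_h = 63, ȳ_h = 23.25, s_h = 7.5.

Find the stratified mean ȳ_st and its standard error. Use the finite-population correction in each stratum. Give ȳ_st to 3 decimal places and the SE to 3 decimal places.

ȳ_st ≈ 48.183, SE ≈ 0.816

ȳ_st = Σ W_h ȳ_h = (1650·60.38 + 1600·40.28 + 300·23.25)/3550 = 48.18310
V̂(ȳ_st) = Σ W_h² (1 − n_h/N_h) s_h²/n_h, with W_h = N_h/N and N = 3550:
  stratum Small: (1650/3550)²·(1 − 91/1650)·15.8²/91 = 0.559946
  stratum Medium: (1600/3550)²·(1 − 346/1600)·14.8²/346 = 0.100788
  stratum Large: (300/3550)²·(1 − 63/300)·7.5²/63 = 0.00503727
V̂(ȳ_st) = 0.665771
SE(ȳ_st) = √0.665771 = 0.815948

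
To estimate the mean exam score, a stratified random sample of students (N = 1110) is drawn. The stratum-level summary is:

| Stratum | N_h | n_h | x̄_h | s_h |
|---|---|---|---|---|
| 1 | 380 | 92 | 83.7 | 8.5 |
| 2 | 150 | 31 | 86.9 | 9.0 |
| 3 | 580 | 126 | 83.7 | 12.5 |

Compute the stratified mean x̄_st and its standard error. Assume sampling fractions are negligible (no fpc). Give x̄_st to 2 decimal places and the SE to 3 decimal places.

x̄_st = Σ W_h x̄_h = (380·83.7 + 150·86.9 + 580·83.7)/1110 = 84.13243
V̂(x̄_st) = Σ W_h² s_h²/n_h, with W_h = N_h/N and N = 1110:
  stratum 1: (380/1110)²·8.5²/92 = 0.0920389
  stratum 2: (150/1110)²·9.0²/31 = 0.0477155
  stratum 3: (580/1110)²·12.5²/126 = 0.338579
V̂(x̄_st) = 0.478333
SE(x̄_st) = √0.478333 = 0.691616

x̄_st ≈ 84.13, SE ≈ 0.692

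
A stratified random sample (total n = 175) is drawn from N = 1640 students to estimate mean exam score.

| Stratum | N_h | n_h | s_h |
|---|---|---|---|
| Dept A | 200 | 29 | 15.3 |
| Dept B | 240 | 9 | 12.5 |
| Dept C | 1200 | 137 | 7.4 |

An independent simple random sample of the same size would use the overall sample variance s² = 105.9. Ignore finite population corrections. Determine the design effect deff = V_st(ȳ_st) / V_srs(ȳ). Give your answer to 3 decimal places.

deff ≈ 1.166

V̂(ȳ_st) = Σ W_h² s_h²/n_h, with W_h = N_h/N and N = 1640:
  stratum Dept A: (200/1640)²·15.3²/29 = 0.120049
  stratum Dept B: (240/1640)²·12.5²/9 = 0.371802
  stratum Dept C: (1200/1640)²·7.4²/137 = 0.214002
V_st = 0.705853
V_srs = s²/n = 105.9/175 = 0.605143
deff = V_st / V_srs = 0.705853/0.605143 = 1.1664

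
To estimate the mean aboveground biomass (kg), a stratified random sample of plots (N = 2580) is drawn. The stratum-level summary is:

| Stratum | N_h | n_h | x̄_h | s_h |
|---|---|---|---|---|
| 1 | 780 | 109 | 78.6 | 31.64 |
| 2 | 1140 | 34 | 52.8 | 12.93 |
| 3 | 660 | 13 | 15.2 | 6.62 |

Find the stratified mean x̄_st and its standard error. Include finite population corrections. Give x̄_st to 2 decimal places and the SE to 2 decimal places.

x̄_st = Σ W_h x̄_h = (780·78.6 + 1140·52.8 + 660·15.2)/2580 = 50.98140
V̂(x̄_st) = Σ W_h² (1 − n_h/N_h) s_h²/n_h, with W_h = N_h/N and N = 2580:
  stratum 1: (780/2580)²·(1 − 109/780)·31.64²/109 = 0.722145
  stratum 2: (1140/2580)²·(1 − 34/1140)·12.93²/34 = 0.931405
  stratum 3: (660/2580)²·(1 − 13/660)·6.62²/13 = 0.216263
V̂(x̄_st) = 1.86981
SE(x̄_st) = √1.86981 = 1.36741

x̄_st ≈ 50.98, SE ≈ 1.37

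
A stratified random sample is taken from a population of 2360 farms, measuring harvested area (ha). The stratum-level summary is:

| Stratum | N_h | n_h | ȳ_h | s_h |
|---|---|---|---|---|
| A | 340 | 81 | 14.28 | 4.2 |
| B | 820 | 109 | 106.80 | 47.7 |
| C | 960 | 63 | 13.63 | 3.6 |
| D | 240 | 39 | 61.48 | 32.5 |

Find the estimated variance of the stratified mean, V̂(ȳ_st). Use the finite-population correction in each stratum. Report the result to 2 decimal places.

V̂(ȳ_st) ≈ 2.45

V̂(ȳ_st) = Σ W_h² (1 − n_h/N_h) s_h²/n_h, with W_h = N_h/N and N = 2360:
  stratum A: (340/2360)²·(1 − 81/340)·4.2²/81 = 0.00344325
  stratum B: (820/2360)²·(1 − 109/820)·47.7²/109 = 2.18509
  stratum C: (960/2360)²·(1 − 63/960)·3.6²/63 = 0.0318056
  stratum D: (240/2360)²·(1 − 39/240)·32.5²/39 = 0.234577
V̂(ȳ_st) = 2.45492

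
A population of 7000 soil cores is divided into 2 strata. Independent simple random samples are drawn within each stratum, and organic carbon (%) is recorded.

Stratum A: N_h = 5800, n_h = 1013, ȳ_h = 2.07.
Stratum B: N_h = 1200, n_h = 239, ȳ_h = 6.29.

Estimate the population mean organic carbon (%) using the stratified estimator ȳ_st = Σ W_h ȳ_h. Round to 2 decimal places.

N = Σ N_h = 7000. Stratum weights W_h = N_h/N.
ȳ_st = (5800·2.07 + 1200·6.29) / 7000 = 2.7934

ȳ_st ≈ 2.79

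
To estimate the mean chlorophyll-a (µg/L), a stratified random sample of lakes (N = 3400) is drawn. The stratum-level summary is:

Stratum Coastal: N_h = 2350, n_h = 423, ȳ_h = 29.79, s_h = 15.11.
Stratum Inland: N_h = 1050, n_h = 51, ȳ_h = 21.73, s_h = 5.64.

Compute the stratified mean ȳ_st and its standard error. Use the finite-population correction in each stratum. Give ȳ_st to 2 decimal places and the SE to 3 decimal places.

ȳ_st ≈ 27.30, SE ≈ 0.518

ȳ_st = Σ W_h ȳ_h = (2350·29.79 + 1050·21.73)/3400 = 27.30088
V̂(ȳ_st) = Σ W_h² (1 − n_h/N_h) s_h²/n_h, with W_h = N_h/N and N = 3400:
  stratum Coastal: (2350/3400)²·(1 − 423/2350)·15.11²/423 = 0.211437
  stratum Inland: (1050/3400)²·(1 − 51/1050)·5.64²/51 = 0.0565959
V̂(ȳ_st) = 0.268033
SE(ȳ_st) = √0.268033 = 0.517719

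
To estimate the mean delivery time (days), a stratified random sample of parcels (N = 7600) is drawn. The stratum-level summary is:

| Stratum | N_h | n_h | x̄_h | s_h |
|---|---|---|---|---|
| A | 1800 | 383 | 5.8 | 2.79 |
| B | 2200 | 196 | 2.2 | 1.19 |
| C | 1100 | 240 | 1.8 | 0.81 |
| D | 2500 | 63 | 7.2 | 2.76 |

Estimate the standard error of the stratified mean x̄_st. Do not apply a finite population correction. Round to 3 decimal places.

V̂(x̄_st) = Σ W_h² s_h²/n_h, with W_h = N_h/N and N = 7600:
  stratum A: (1800/7600)²·2.79²/383 = 0.00114006
  stratum B: (2200/7600)²·1.19²/196 = 0.000605419
  stratum C: (1100/7600)²·0.81²/240 = 5.72687e-05
  stratum D: (2500/7600)²·2.76²/63 = 0.0130837
V̂(x̄_st) = 0.0148864
SE(x̄_st) = √0.0148864 = 0.12201

SE(x̄_st) ≈ 0.122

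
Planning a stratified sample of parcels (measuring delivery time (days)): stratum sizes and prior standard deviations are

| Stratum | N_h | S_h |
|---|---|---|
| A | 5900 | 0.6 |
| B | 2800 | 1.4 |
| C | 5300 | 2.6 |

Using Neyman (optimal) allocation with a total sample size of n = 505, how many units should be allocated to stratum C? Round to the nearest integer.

Neyman allocation: n_h = n · N_h S_h / Σ N_i S_i, with n = 505.
  stratum A: N_h·S_h = 5900·0.6 = 3540.00
  stratum B: N_h·S_h = 2800·1.4 = 3920.00
  stratum C: N_h·S_h = 5300·2.6 = 13780.00
Σ N_h S_h = 21240.00
n for stratum C = 505·13780.00/21240.00 = 327.632 → 328

328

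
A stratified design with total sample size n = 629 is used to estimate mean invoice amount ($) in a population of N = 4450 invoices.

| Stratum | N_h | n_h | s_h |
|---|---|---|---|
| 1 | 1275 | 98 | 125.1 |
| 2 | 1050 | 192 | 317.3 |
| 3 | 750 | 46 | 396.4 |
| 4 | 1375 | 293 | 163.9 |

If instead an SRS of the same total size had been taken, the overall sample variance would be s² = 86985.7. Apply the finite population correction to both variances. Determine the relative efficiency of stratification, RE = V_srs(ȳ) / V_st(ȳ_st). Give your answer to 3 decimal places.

V̂(ȳ_st) = Σ W_h² (1 − n_h/N_h) s_h²/n_h, with W_h = N_h/N and N = 4450:
  stratum 1: (1275/4450)²·(1 − 98/1275)·125.1²/98 = 12.1019
  stratum 2: (1050/4450)²·(1 − 192/1050)·317.3²/192 = 23.8559
  stratum 3: (750/4450)²·(1 − 46/750)·396.4²/46 = 91.0801
  stratum 4: (1375/4450)²·(1 − 293/1375)·163.9²/293 = 6.88811
V_st = 133.926
V_srs = (1 − 629/4450)·86985.7/629 = 118.745
Relative efficiency = V_srs / V_st = 118.745/133.926 = 0.8866

RE ≈ 0.887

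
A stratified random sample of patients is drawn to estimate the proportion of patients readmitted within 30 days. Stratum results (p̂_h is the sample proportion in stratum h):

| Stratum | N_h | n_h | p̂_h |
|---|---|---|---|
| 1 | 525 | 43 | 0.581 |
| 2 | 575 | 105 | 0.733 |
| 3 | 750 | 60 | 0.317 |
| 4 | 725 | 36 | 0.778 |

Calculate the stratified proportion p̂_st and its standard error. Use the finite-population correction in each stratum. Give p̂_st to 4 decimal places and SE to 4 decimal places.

p̂_st ≈ 0.5935, SE ≈ 0.0309

N = 2575; stratum weights W_h = N_h/N.
p̂_st = Σ W_h p̂_h = (525·0.581 + 575·0.733 + 750·0.317 + 725·0.778)/2575 = 0.59351
V̂(p̂_st) = Σ W_h² (1 − n_h/N_h) p̂_h(1−p̂_h)/(n_h−1):
  stratum 1: (525/2575)²·(1 − 43/525)·0.581·0.419/42 = 0.000221204
  stratum 2: (575/2575)²·(1 − 105/575)·0.733·0.267/104 = 7.66996e-05
  stratum 3: (750/2575)²·(1 − 60/750)·0.317·0.683/59 = 0.000286407
  stratum 4: (725/2575)²·(1 − 36/725)·0.778·0.222/35 = 0.000371764
V̂(p̂_st) = 0.000956075; SE = √V̂ = 0.0309205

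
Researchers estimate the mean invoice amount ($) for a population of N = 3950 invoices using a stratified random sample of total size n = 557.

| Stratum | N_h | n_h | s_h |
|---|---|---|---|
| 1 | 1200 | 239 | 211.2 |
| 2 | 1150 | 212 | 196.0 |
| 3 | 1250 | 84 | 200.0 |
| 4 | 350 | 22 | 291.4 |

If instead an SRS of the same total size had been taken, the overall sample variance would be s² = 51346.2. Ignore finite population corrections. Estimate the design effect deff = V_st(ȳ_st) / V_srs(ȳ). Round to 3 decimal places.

deff ≈ 1.200

V̂(ȳ_st) = Σ W_h² s_h²/n_h, with W_h = N_h/N and N = 3950:
  stratum 1: (1200/3950)²·211.2²/239 = 17.225
  stratum 2: (1150/3950)²·196.0²/212 = 15.3595
  stratum 3: (1250/3950)²·200.0²/84 = 47.6877
  stratum 4: (350/3950)²·291.4²/22 = 30.3039
V_st = 110.576
V_srs = s²/n = 51346.2/557 = 92.1835
deff = V_st / V_srs = 110.576/92.1835 = 1.1995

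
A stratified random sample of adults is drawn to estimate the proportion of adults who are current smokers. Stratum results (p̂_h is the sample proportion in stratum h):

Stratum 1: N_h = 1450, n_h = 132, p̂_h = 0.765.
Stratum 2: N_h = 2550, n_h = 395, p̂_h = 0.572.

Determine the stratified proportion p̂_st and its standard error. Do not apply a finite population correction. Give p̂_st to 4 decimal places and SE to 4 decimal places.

p̂_st ≈ 0.6420, SE ≈ 0.0208

N = 4000; stratum weights W_h = N_h/N.
p̂_st = Σ W_h p̂_h = (1450·0.765 + 2550·0.572)/4000 = 0.64196
V̂(p̂_st) = Σ W_h² p̂_h(1−p̂_h)/(n_h−1):
  stratum 1: (1450/4000)²·0.765·0.235/131 = 0.000180333
  stratum 2: (2550/4000)²·0.572·0.428/394 = 0.000252525
V̂(p̂_st) = 0.000432857; SE = √V̂ = 0.0208052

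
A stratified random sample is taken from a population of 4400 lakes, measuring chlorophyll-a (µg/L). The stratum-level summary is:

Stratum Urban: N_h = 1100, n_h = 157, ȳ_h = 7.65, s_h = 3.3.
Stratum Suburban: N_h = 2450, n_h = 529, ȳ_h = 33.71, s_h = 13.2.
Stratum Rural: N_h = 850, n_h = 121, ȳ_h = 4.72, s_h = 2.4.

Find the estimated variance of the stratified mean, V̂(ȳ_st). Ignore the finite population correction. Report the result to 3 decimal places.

V̂(ȳ_st) ≈ 0.108

V̂(ȳ_st) = Σ W_h² s_h²/n_h, with W_h = N_h/N and N = 4400:
  stratum Urban: (1100/4400)²·3.3²/157 = 0.00433519
  stratum Suburban: (2450/4400)²·13.2²/529 = 0.102122
  stratum Rural: (850/4400)²·2.4²/121 = 0.00177652
V̂(ȳ_st) = 0.108234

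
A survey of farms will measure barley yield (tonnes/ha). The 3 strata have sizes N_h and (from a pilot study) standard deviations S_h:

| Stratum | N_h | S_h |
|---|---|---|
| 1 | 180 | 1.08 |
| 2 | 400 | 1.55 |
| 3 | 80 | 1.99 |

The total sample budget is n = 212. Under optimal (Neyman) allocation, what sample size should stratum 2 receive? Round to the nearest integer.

135

Neyman allocation: n_h = n · N_h S_h / Σ N_i S_i, with n = 212.
  stratum 1: N_h·S_h = 180·1.08 = 194.40
  stratum 2: N_h·S_h = 400·1.55 = 620.00
  stratum 3: N_h·S_h = 80·1.99 = 159.20
Σ N_h S_h = 973.60
n for stratum 2 = 212·620.00/973.60 = 135.004 → 135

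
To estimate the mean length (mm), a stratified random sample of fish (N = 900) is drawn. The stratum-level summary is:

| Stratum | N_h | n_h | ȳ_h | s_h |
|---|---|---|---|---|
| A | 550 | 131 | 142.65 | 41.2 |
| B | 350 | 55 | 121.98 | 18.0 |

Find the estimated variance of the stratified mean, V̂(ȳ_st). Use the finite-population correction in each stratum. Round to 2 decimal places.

V̂(ȳ_st) ≈ 4.44

V̂(ȳ_st) = Σ W_h² (1 − n_h/N_h) s_h²/n_h, with W_h = N_h/N and N = 900:
  stratum A: (550/900)²·(1 − 131/550)·41.2²/131 = 3.68651
  stratum B: (350/900)²·(1 − 55/350)·18.0²/55 = 0.750909
V̂(ȳ_st) = 4.43741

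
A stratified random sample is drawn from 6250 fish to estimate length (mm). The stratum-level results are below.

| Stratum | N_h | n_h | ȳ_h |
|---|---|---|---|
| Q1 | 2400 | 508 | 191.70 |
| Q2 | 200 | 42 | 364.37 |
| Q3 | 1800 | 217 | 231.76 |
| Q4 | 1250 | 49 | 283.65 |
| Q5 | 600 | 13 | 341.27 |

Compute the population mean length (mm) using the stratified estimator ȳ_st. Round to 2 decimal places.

N = Σ N_h = 6250. Stratum weights W_h = N_h/N.
ȳ_st = (2400·191.70 + 200·364.37 + 1800·231.76 + 1250·283.65 + 600·341.27) / 6250 = 241.5114

ȳ_st ≈ 241.51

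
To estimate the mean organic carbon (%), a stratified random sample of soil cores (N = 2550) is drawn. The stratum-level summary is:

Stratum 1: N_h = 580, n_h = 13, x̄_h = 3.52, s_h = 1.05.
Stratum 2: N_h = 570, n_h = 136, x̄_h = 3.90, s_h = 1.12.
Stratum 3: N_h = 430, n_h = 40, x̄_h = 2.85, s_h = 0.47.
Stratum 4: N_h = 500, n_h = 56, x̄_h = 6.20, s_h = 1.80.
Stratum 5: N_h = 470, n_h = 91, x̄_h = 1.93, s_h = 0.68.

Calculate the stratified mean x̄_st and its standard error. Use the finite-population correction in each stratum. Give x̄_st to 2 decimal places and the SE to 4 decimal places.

x̄_st ≈ 3.72, SE ≈ 0.0830

x̄_st = Σ W_h x̄_h = (580·3.52 + 570·3.90 + 430·2.85 + 500·6.20 + 470·1.93)/2550 = 3.72439
V̂(x̄_st) = Σ W_h² (1 − n_h/N_h) s_h²/n_h, with W_h = N_h/N and N = 2550:
  stratum 1: (580/2550)²·(1 − 13/580)·1.05²/13 = 0.0042891
  stratum 2: (570/2550)²·(1 − 136/570)·1.12²/136 = 0.000350898
  stratum 3: (430/2550)²·(1 − 40/430)·0.47²/40 = 0.000142426
  stratum 4: (500/2550)²·(1 − 56/500)·1.80²/56 = 0.00197528
  stratum 5: (470/2550)²·(1 − 91/470)·0.68²/91 = 0.000139198
V̂(x̄_st) = 0.0068969
SE(x̄_st) = √0.0068969 = 0.0830476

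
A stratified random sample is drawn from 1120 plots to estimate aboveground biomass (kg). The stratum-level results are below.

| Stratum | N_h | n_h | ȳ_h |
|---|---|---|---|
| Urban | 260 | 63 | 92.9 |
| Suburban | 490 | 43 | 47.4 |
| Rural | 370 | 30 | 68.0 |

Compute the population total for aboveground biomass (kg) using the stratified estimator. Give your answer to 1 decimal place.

τ̂_st ≈ 72540.0

τ̂_st = Σ N_h ȳ_h = 260·92.9 + 490·47.4 + 370·68.0 = 72540.0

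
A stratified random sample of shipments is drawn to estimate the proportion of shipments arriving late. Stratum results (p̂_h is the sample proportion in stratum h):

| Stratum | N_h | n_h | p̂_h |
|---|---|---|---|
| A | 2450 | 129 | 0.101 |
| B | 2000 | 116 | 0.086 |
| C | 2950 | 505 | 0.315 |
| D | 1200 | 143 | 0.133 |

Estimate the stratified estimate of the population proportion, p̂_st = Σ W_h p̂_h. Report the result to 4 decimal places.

N = 8600; stratum weights W_h = N_h/N.
p̂_st = Σ W_h p̂_h = (2450·0.101 + 2000·0.086 + 2950·0.315 + 1200·0.133)/8600 = 0.17538

p̂_st ≈ 0.1754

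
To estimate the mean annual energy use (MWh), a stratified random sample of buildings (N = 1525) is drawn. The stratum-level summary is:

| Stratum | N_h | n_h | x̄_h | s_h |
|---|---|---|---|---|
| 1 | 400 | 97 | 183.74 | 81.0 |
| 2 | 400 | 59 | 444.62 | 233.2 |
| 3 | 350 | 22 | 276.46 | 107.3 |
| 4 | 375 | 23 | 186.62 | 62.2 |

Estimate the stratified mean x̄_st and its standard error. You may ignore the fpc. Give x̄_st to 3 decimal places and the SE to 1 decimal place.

x̄_st ≈ 274.156, SE ≈ 10.3

x̄_st = Σ W_h x̄_h = (400·183.74 + 400·444.62 + 350·276.46 + 375·186.62)/1525 = 274.15574
V̂(x̄_st) = Σ W_h² s_h²/n_h, with W_h = N_h/N and N = 1525:
  stratum 1: (400/1525)²·81.0²/97 = 4.65349
  stratum 2: (400/1525)²·233.2²/59 = 63.414
  stratum 3: (350/1525)²·107.3²/22 = 27.566
  stratum 4: (375/1525)²·62.2²/23 = 10.1713
V̂(x̄_st) = 105.805
SE(x̄_st) = √105.805 = 10.2861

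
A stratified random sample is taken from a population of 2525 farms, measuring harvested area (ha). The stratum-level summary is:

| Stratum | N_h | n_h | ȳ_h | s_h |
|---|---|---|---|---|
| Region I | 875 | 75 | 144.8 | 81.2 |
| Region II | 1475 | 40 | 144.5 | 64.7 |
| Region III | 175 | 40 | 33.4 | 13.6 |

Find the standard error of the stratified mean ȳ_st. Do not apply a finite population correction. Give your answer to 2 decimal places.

SE(ȳ_st) ≈ 6.80

V̂(ȳ_st) = Σ W_h² s_h²/n_h, with W_h = N_h/N and N = 2525:
  stratum Region I: (875/2525)²·81.2²/75 = 10.5571
  stratum Region II: (1475/2525)²·64.7²/40 = 35.7116
  stratum Region III: (175/2525)²·13.6²/40 = 0.0222112
V̂(ȳ_st) = 46.2909
SE(ȳ_st) = √46.2909 = 6.80374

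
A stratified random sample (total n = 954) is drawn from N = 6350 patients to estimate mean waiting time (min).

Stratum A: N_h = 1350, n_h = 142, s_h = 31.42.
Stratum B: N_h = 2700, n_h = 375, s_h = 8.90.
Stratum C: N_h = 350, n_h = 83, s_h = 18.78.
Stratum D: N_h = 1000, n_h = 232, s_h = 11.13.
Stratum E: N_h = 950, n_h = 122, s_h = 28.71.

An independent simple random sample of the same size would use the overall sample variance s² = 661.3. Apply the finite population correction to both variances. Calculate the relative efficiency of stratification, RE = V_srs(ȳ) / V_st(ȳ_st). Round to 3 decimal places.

V̂(ȳ_st) = Σ W_h² (1 − n_h/N_h) s_h²/n_h, with W_h = N_h/N and N = 6350:
  stratum A: (1350/6350)²·(1 − 142/1350)·31.42²/142 = 0.281175
  stratum B: (2700/6350)²·(1 − 375/2700)·8.90²/375 = 0.0328843
  stratum C: (350/6350)²·(1 − 83/350)·18.78²/83 = 0.00984793
  stratum D: (1000/6350)²·(1 − 232/1000)·11.13²/232 = 0.0101699
  stratum E: (950/6350)²·(1 − 122/950)·28.71²/122 = 0.131799
V_st = 0.465877
V_srs = (1 − 954/6350)·661.3/954 = 0.589045
Relative efficiency = V_srs / V_st = 0.589045/0.465877 = 1.2644

RE ≈ 1.264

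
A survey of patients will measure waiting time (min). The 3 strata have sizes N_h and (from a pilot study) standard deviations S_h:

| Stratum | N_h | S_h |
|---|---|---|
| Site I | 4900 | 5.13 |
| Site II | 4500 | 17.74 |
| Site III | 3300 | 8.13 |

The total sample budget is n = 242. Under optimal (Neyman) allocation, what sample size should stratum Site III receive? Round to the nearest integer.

Neyman allocation: n_h = n · N_h S_h / Σ N_i S_i, with n = 242.
  stratum Site I: N_h·S_h = 4900·5.13 = 25137.00
  stratum Site II: N_h·S_h = 4500·17.74 = 79830.00
  stratum Site III: N_h·S_h = 3300·8.13 = 26829.00
Σ N_h S_h = 131796.00
n for stratum Site III = 242·26829.00/131796.00 = 49.263 → 49

49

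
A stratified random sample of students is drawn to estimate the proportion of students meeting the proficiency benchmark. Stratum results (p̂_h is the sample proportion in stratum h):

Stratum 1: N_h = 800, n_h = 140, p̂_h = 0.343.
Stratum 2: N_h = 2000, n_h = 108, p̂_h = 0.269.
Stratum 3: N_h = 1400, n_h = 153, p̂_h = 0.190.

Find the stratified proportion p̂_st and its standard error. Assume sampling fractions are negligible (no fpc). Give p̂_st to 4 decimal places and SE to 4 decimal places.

N = 4200; stratum weights W_h = N_h/N.
p̂_st = Σ W_h p̂_h = (800·0.343 + 2000·0.269 + 1400·0.190)/4200 = 0.25676
V̂(p̂_st) = Σ W_h² p̂_h(1−p̂_h)/(n_h−1):
  stratum 1: (800/4200)²·0.343·0.657/139 = 5.88201e-05
  stratum 2: (2000/4200)²·0.269·0.731/107 = 0.000416723
  stratum 3: (1400/4200)²·0.190·0.810/152 = 0.0001125
V̂(p̂_st) = 0.000588043; SE = √V̂ = 0.0242496

p̂_st ≈ 0.2568, SE ≈ 0.0242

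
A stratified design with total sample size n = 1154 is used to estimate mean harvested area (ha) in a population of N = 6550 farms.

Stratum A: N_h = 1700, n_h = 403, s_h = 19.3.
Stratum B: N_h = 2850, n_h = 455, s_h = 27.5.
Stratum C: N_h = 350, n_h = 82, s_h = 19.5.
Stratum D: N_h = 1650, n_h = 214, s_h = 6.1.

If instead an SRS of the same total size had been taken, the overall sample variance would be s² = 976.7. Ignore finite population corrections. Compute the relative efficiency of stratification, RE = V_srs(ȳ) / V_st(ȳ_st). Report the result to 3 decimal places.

RE ≈ 2.110

V̂(ȳ_st) = Σ W_h² s_h²/n_h, with W_h = N_h/N and N = 6550:
  stratum A: (1700/6550)²·19.3²/403 = 0.0622623
  stratum B: (2850/6550)²·27.5²/455 = 0.314674
  stratum C: (350/6550)²·19.5²/82 = 0.0132406
  stratum D: (1650/6550)²·6.1²/214 = 0.011034
V_st = 0.401211
V_srs = s²/n = 976.7/1154 = 0.84636
Relative efficiency = V_srs / V_st = 0.84636/0.401211 = 2.1095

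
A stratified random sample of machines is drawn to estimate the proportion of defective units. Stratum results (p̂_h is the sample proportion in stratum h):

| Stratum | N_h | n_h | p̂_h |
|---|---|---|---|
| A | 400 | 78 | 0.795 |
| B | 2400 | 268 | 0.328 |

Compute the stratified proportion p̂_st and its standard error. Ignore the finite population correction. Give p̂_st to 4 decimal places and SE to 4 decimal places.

N = 2800; stratum weights W_h = N_h/N.
p̂_st = Σ W_h p̂_h = (400·0.795 + 2400·0.328)/2800 = 0.39471
V̂(p̂_st) = Σ W_h² p̂_h(1−p̂_h)/(n_h−1):
  stratum A: (400/2800)²·0.795·0.205/77 = 4.31951e-05
  stratum B: (2400/2800)²·0.328·0.672/267 = 0.00060651
V̂(p̂_st) = 0.000649706; SE = √V̂ = 0.0254893

p̂_st ≈ 0.3947, SE ≈ 0.0255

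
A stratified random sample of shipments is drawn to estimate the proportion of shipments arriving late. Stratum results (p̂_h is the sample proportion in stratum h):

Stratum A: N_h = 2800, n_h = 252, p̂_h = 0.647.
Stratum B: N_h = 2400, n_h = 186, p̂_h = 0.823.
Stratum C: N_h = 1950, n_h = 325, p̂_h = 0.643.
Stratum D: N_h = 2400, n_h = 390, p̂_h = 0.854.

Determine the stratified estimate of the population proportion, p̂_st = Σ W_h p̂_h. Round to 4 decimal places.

p̂_st ≈ 0.7424

N = 9550; stratum weights W_h = N_h/N.
p̂_st = Σ W_h p̂_h = (2800·0.647 + 2400·0.823 + 1950·0.643 + 2400·0.854)/9550 = 0.74243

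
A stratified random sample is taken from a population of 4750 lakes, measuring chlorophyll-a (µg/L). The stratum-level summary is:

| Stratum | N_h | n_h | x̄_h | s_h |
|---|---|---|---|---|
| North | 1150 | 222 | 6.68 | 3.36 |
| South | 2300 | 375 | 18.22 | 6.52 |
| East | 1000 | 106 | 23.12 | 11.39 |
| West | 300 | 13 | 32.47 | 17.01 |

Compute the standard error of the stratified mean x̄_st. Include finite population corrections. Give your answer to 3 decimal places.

SE(x̄_st) ≈ 0.398

V̂(x̄_st) = Σ W_h² (1 − n_h/N_h) s_h²/n_h, with W_h = N_h/N and N = 4750:
  stratum North: (1150/4750)²·(1 − 222/1150)·3.36²/222 = 0.00240538
  stratum South: (2300/4750)²·(1 − 375/2300)·6.52²/375 = 0.0222451
  stratum East: (1000/4750)²·(1 − 106/1000)·11.39²/106 = 0.0484944
  stratum West: (300/4750)²·(1 − 13/300)·17.01²/13 = 0.0849339
V̂(x̄_st) = 0.158079
SE(x̄_st) = √0.158079 = 0.397591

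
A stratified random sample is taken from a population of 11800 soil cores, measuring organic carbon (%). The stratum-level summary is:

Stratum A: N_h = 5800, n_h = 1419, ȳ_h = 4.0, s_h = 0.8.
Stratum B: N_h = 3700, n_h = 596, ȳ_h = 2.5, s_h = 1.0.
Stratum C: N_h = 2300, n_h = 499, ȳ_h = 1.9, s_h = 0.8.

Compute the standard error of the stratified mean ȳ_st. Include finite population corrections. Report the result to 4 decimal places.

V̂(ȳ_st) = Σ W_h² (1 − n_h/N_h) s_h²/n_h, with W_h = N_h/N and N = 11800:
  stratum A: (5800/11800)²·(1 − 1419/5800)·0.8²/1419 = 8.23066e-05
  stratum B: (3700/11800)²·(1 − 596/3700)·1.0²/596 = 0.000138393
  stratum C: (2300/11800)²·(1 − 499/2300)·0.8²/499 = 3.81555e-05
V̂(ȳ_st) = 0.000258855
SE(ȳ_st) = √0.000258855 = 0.016089

SE(ȳ_st) ≈ 0.0161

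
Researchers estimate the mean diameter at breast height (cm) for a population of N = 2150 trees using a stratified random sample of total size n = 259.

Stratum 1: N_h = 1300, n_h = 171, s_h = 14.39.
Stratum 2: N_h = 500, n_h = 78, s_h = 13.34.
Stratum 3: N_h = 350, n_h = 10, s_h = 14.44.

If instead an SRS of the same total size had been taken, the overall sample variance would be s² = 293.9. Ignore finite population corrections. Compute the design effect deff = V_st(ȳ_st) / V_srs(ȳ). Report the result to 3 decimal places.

deff ≈ 0.986

V̂(ȳ_st) = Σ W_h² s_h²/n_h, with W_h = N_h/N and N = 2150:
  stratum 1: (1300/2150)²·14.39²/171 = 0.442726
  stratum 2: (500/2150)²·13.34²/78 = 0.12339
  stratum 3: (350/2150)²·14.44²/10 = 0.552578
V_st = 1.11869
V_srs = s²/n = 293.9/259 = 1.13475
deff = V_st / V_srs = 1.11869/1.13475 = 0.9859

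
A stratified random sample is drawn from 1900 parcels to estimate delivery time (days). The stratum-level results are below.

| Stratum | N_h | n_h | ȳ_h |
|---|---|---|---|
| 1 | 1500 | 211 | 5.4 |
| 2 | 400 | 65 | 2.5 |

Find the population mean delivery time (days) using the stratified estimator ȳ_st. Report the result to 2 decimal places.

N = Σ N_h = 1900. Stratum weights W_h = N_h/N.
ȳ_st = (1500·5.4 + 400·2.5) / 1900 = 4.7895

ȳ_st ≈ 4.79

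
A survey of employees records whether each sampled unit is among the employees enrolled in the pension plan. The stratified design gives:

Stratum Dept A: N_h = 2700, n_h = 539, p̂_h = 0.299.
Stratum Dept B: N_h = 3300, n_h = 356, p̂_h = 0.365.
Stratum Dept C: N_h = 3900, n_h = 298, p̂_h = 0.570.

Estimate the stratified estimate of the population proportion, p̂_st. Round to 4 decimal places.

N = 9900; stratum weights W_h = N_h/N.
p̂_st = Σ W_h p̂_h = (2700·0.299 + 3300·0.365 + 3900·0.570)/9900 = 0.42776

p̂_st ≈ 0.4278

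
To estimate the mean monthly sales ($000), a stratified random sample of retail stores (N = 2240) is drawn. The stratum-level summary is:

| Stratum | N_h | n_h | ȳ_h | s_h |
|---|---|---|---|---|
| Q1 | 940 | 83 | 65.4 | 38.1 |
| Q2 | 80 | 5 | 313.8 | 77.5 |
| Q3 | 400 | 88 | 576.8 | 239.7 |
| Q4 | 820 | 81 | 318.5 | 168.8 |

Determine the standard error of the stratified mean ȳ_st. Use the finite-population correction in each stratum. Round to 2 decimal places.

SE(ȳ_st) ≈ 7.94

V̂(ȳ_st) = Σ W_h² (1 − n_h/N_h) s_h²/n_h, with W_h = N_h/N and N = 2240:
  stratum Q1: (940/2240)²·(1 − 83/940)·38.1²/83 = 2.80792
  stratum Q2: (80/2240)²·(1 − 5/80)·77.5²/5 = 1.43644
  stratum Q3: (400/2240)²·(1 − 88/400)·239.7²/88 = 16.2395
  stratum Q4: (820/2240)²·(1 − 81/820)·168.8²/81 = 42.4837
V̂(ȳ_st) = 62.9675
SE(ȳ_st) = √62.9675 = 7.93521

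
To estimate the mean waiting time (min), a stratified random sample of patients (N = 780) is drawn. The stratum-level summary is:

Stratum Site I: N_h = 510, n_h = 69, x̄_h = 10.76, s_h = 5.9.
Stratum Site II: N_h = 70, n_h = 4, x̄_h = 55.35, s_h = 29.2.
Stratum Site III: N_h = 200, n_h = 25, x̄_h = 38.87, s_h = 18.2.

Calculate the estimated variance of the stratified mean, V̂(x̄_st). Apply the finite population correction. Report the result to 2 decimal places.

V̂(x̄_st) ≈ 2.57

V̂(x̄_st) = Σ W_h² (1 − n_h/N_h) s_h²/n_h, with W_h = N_h/N and N = 780:
  stratum Site I: (510/780)²·(1 − 69/510)·5.9²/69 = 0.186498
  stratum Site II: (70/780)²·(1 − 4/70)·29.2²/4 = 1.61867
  stratum Site III: (200/780)²·(1 − 25/200)·18.2²/25 = 0.762222
V̂(x̄_st) = 2.56739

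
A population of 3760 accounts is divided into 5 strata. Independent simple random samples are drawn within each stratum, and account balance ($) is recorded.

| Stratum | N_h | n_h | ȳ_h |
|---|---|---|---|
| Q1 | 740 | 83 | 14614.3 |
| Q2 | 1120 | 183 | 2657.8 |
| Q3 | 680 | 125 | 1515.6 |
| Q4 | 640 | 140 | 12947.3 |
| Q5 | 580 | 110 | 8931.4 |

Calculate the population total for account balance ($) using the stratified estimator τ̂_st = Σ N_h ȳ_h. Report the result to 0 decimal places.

τ̂_st ≈ 28288410

τ̂_st = Σ N_h ȳ_h = 740·14614.3 + 1120·2657.8 + 680·1515.6 + 640·12947.3 + 580·8931.4 = 28288410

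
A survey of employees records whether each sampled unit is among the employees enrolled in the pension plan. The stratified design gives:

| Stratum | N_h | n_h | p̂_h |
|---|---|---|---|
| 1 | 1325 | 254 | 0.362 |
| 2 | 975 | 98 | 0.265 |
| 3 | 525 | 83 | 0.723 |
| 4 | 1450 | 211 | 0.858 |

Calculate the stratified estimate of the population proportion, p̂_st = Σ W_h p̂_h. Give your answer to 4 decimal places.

p̂_st ≈ 0.5524

N = 4275; stratum weights W_h = N_h/N.
p̂_st = Σ W_h p̂_h = (1325·0.362 + 975·0.265 + 525·0.723 + 1450·0.858)/4275 = 0.55244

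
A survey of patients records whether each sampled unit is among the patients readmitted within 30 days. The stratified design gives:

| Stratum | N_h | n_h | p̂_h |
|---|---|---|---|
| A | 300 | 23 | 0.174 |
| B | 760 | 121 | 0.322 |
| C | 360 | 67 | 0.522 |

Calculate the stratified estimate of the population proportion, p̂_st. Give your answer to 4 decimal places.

p̂_st ≈ 0.3414

N = 1420; stratum weights W_h = N_h/N.
p̂_st = Σ W_h p̂_h = (300·0.174 + 760·0.322 + 360·0.522)/1420 = 0.34144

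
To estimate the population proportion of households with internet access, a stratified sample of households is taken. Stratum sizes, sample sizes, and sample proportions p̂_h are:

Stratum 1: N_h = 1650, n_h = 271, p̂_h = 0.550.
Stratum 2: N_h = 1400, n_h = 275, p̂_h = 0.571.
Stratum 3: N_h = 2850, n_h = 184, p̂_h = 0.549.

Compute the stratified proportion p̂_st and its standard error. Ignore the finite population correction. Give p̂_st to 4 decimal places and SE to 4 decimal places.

N = 5900; stratum weights W_h = N_h/N.
p̂_st = Σ W_h p̂_h = (1650·0.550 + 1400·0.571 + 2850·0.549)/5900 = 0.55450
V̂(p̂_st) = Σ W_h² p̂_h(1−p̂_h)/(n_h−1):
  stratum 1: (1650/5900)²·0.550·0.450/270 = 7.16928e-05
  stratum 2: (1400/5900)²·0.571·0.429/274 = 5.03379e-05
  stratum 3: (2850/5900)²·0.549·0.451/183 = 0.000315706
V̂(p̂_st) = 0.000437737; SE = √V̂ = 0.0209222

p̂_st ≈ 0.5545, SE ≈ 0.0209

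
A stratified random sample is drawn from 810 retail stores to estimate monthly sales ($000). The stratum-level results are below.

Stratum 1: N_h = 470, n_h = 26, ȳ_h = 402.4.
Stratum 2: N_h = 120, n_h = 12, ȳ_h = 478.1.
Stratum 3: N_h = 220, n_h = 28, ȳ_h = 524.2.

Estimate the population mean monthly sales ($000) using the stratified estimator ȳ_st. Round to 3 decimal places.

N = Σ N_h = 810. Stratum weights W_h = N_h/N.
ȳ_st = (470·402.4 + 120·478.1 + 220·524.2) / 810 = 446.69630

ȳ_st ≈ 446.696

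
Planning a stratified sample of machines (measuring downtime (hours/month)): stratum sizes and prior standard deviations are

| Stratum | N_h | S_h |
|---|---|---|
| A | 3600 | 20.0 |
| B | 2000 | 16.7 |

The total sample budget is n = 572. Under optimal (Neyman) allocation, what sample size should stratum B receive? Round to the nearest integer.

Neyman allocation: n_h = n · N_h S_h / Σ N_i S_i, with n = 572.
  stratum A: N_h·S_h = 3600·20.0 = 72000.00
  stratum B: N_h·S_h = 2000·16.7 = 33400.00
Σ N_h S_h = 105400.00
n for stratum B = 572·33400.00/105400.00 = 181.260 → 181

181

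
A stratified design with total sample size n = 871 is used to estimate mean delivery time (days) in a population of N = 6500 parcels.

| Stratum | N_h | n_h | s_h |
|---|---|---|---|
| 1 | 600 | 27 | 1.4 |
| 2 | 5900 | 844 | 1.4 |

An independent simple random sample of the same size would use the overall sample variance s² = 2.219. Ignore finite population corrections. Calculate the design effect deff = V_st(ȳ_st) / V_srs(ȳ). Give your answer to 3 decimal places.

V̂(ȳ_st) = Σ W_h² s_h²/n_h, with W_h = N_h/N and N = 6500:
  stratum 1: (600/6500)²·1.4²/27 = 0.00061854
  stratum 2: (5900/6500)²·1.4²/844 = 0.00191333
V_st = 0.00253188
V_srs = s²/n = 2.219/871 = 0.00254765
deff = V_st / V_srs = 0.00253188/0.00254765 = 0.9938

deff ≈ 0.994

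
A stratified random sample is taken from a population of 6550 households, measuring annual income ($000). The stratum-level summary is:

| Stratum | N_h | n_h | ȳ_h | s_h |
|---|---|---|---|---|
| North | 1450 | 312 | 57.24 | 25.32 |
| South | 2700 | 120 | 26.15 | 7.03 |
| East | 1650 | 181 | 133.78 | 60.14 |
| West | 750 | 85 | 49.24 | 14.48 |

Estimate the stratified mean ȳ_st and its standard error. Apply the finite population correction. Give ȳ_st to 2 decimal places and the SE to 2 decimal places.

ȳ_st ≈ 62.79, SE ≈ 1.14

ȳ_st = Σ W_h ȳ_h = (1450·57.24 + 2700·26.15 + 1650·133.78 + 750·49.24)/6550 = 62.78931
V̂(ȳ_st) = Σ W_h² (1 − n_h/N_h) s_h²/n_h, with W_h = N_h/N and N = 6550:
  stratum North: (1450/6550)²·(1 − 312/1450)·25.32²/312 = 0.0790315
  stratum South: (2700/6550)²·(1 − 120/2700)·7.03²/120 = 0.0668698
  stratum East: (1650/6550)²·(1 − 181/1650)·60.14²/181 = 1.12894
  stratum West: (750/6550)²·(1 − 85/750)·14.48²/85 = 0.028676
V̂(ȳ_st) = 1.30352
SE(ȳ_st) = √1.30352 = 1.14172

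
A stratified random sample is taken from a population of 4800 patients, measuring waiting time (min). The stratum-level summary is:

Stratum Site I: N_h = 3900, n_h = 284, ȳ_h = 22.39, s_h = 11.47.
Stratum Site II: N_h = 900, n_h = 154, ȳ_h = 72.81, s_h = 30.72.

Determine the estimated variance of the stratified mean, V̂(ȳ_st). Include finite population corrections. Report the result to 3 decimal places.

V̂(ȳ_st) = Σ W_h² (1 − n_h/N_h) s_h²/n_h, with W_h = N_h/N and N = 4800:
  stratum Site I: (3900/4800)²·(1 − 284/3900)·11.47²/284 = 0.283543
  stratum Site II: (900/4800)²·(1 − 154/900)·30.72²/154 = 0.178575
V̂(ȳ_st) = 0.462118

V̂(ȳ_st) ≈ 0.462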